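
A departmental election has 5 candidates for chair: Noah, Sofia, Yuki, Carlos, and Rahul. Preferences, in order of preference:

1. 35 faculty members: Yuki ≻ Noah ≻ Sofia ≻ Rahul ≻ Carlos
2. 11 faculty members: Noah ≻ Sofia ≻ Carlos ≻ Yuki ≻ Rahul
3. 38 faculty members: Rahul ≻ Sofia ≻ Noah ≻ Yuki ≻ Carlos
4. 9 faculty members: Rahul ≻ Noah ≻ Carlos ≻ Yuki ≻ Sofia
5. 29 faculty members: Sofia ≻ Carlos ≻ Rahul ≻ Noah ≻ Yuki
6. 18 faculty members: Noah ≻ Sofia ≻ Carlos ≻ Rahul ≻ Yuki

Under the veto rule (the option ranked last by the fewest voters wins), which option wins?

Noah

Last-place votes: Noah 0, Sofia 9, Yuki 47, Carlos 73, Rahul 11.
Noah is ranked last by the fewest voters, so Noah wins.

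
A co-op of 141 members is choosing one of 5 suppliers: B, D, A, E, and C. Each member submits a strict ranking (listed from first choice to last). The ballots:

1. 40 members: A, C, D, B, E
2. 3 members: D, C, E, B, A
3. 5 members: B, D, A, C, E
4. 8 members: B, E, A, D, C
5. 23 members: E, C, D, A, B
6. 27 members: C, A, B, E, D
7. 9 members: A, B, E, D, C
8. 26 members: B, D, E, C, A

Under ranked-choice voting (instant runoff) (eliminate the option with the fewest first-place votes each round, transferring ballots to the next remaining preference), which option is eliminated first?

D

Round 1: B 39, D 3, A 49, E 23, C 27. Eliminate D.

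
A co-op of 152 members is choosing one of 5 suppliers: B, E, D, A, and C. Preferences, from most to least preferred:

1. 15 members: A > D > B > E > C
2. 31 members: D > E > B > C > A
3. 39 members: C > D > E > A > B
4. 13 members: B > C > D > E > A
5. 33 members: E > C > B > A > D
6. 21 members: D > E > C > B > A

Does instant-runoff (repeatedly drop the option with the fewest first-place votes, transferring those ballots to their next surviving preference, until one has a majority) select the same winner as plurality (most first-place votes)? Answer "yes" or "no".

no

Instant-runoff — R1 B 13, E 33, D 52, A 15, C 39 (B out); R2 E 33, D 52, A 15, C 52 (A out); R3 E 33, D 67, C 52 (E out); R4 D 67, C 85 (C winner). Winner: C.
Plurality — first-place votes: B 13, E 33, D 52, A 15, C 39. Winner: D.
The two methods disagree.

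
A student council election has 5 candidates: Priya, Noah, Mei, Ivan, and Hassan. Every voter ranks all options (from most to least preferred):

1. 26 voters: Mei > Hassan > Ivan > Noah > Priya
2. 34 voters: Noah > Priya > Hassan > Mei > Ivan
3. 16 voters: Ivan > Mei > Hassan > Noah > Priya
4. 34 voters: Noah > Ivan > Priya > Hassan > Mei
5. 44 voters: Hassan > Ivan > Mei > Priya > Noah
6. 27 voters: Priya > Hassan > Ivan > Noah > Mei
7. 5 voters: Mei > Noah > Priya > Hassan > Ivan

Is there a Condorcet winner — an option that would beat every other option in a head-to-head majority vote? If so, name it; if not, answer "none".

Checking pairwise contests:
Noah beats Priya 115–71.
Ivan beats Noah 113–73.
Priya beats Mei 95–91.
Hassan beats Ivan 136–50.
Priya beats Hassan 100–86.
Every option loses at least one head-to-head, so there is no Condorcet winner.

none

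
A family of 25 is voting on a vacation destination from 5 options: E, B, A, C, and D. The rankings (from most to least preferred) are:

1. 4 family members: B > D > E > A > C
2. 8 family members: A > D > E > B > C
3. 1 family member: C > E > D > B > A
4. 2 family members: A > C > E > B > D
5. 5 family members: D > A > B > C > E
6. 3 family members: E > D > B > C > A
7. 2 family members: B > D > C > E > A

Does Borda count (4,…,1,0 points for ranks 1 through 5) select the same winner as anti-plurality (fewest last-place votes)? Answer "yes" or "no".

no

Borda — scores: E 45, B 51, A 59, C 22, D 73. Winner: D.
Anti-plurality — last-place votes: E 5, B 0, A 6, C 12, D 2. Winner: B.
The two methods disagree.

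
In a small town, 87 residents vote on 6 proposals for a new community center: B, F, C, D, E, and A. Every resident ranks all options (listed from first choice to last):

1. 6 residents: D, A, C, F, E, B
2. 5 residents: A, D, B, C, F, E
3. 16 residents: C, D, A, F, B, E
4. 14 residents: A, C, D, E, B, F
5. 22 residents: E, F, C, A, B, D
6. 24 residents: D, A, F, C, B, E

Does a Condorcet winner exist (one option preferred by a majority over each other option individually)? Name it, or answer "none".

none

Checking pairwise contests:
F beats B 68–19.
D beats F 65–22.
F beats C 46–41.
C beats D 52–35.
B beats E 45–42.
D beats A 46–41.
Every option loses at least one head-to-head, so there is no Condorcet winner.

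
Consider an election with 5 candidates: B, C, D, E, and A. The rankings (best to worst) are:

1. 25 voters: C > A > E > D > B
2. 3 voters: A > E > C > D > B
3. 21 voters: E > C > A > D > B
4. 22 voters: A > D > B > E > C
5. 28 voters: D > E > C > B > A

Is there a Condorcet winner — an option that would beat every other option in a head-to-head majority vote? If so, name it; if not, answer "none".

none

Checking pairwise contests:
C beats B 77–22.
D beats C 50–49.
A beats D 71–28.
D beats E 50–49.
C beats A 74–25.
Every option loses at least one head-to-head, so there is no Condorcet winner.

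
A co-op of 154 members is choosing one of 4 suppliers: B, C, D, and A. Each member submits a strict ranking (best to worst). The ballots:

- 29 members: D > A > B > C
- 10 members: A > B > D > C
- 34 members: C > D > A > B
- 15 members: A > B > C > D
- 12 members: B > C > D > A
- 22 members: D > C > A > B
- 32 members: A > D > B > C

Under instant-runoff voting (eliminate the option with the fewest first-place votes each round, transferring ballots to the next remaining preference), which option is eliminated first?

B

Round 1: B 12, C 34, D 51, A 57. Eliminate B.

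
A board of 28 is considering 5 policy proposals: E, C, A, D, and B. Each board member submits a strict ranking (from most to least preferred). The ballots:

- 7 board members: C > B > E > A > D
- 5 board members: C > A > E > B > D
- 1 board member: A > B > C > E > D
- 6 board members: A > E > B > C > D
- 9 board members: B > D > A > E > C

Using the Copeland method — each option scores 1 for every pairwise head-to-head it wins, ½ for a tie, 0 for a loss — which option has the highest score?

B

E: beats C and D; loses to A and B → score 2.
C: beats D; loses to E, A, and B → score 1.
A: beats E, C, and D; loses to B → score 3.
D: loses to E, C, A, and B → score 0.
B: beats E, C, A, and D → score 4.
B has the best pairwise record.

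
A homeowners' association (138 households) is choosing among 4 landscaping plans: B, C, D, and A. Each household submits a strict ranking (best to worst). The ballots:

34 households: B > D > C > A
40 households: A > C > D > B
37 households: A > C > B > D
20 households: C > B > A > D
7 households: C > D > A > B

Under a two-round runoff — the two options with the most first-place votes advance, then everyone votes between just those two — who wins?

A

Round 1 first-place votes: B 34, C 27, D 0, A 77.
A and B advance.
Runoff: A is preferred to B by 84 voters; B by 54.
A wins the runoff.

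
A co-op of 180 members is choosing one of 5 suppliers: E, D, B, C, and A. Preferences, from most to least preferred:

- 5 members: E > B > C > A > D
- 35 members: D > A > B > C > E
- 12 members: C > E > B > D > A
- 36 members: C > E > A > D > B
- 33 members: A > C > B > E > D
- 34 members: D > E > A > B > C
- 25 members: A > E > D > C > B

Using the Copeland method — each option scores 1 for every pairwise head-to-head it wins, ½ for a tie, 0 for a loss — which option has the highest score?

A

E: beats D and B; loses to C and A → score 2.
D: beats B and C; loses to E and A → score 2.
B: loses to E, D, C, and A → score 0.
C: beats E and B; loses to D and A → score 2.
A: beats E, D, B, and C → score 4.
A has the best pairwise record.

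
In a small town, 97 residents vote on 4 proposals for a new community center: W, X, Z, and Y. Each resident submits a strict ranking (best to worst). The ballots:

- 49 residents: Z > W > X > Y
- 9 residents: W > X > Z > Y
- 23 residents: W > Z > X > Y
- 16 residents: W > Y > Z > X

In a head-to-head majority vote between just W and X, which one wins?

Voters preferring W to X: 97; preferring X to W: 0.
W wins the head-to-head.

W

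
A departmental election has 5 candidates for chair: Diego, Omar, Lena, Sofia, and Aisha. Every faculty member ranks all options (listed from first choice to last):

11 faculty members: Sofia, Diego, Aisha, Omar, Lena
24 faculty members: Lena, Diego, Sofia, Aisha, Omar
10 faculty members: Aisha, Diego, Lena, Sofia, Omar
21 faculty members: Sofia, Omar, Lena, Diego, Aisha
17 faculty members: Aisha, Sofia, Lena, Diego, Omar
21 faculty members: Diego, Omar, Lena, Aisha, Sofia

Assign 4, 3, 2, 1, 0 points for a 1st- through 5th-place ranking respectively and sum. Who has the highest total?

Diego: 11·3 + 24·3 + 10·3 + 21·1 + 17·1 + 21·4 = 257
Omar: 11·1 + 24·0 + 10·0 + 21·3 + 17·0 + 21·3 = 137
Lena: 11·0 + 24·4 + 10·2 + 21·2 + 17·2 + 21·2 = 234
Sofia: 11·4 + 24·2 + 10·1 + 21·4 + 17·3 + 21·0 = 237
Aisha: 11·2 + 24·1 + 10·4 + 21·0 + 17·4 + 21·1 = 175
Diego has the highest Borda score (257).

Diego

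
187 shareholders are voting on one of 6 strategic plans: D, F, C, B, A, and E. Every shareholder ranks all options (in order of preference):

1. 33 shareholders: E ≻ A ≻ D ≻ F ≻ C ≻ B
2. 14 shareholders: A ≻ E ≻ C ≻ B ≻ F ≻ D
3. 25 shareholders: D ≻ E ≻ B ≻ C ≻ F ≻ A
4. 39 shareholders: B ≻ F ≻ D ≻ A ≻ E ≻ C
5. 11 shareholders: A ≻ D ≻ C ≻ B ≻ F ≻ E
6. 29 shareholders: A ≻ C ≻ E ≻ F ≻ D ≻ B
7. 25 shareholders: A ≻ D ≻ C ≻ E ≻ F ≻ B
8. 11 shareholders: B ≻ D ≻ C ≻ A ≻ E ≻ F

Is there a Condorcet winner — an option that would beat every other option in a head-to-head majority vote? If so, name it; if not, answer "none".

A vs D: 112–75 for A.
A vs F: 123–64 for A.
A vs C: 151–36 for A.
A vs B: 112–75 for A.
A vs E: 129–58 for A.
A beats every other option head-to-head.

A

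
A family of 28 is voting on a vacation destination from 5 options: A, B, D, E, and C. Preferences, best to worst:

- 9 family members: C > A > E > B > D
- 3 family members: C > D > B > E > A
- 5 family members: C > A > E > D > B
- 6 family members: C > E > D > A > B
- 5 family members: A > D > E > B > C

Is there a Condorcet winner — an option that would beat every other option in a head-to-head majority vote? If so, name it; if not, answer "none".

C

C vs A: 23–5 for C.
C vs B: 23–5 for C.
C vs D: 23–5 for C.
C vs E: 23–5 for C.
C beats every other option head-to-head.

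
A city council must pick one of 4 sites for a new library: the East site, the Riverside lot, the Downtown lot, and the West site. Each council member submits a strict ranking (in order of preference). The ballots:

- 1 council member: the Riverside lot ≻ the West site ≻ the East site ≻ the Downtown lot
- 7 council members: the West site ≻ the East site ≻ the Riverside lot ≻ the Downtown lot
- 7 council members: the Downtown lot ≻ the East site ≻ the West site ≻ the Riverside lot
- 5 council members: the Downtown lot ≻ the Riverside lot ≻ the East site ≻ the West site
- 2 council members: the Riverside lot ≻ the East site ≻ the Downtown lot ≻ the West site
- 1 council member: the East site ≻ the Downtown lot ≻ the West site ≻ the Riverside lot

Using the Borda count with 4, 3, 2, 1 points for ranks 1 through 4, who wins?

the East site: 1·2 + 7·3 + 7·3 + 5·2 + 2·3 + 1·4 = 64
the Riverside lot: 1·4 + 7·2 + 7·1 + 5·3 + 2·4 + 1·1 = 49
the Downtown lot: 1·1 + 7·1 + 7·4 + 5·4 + 2·2 + 1·3 = 63
the West site: 1·3 + 7·4 + 7·2 + 5·1 + 2·1 + 1·2 = 54
the East site has the highest Borda score (64).

the East site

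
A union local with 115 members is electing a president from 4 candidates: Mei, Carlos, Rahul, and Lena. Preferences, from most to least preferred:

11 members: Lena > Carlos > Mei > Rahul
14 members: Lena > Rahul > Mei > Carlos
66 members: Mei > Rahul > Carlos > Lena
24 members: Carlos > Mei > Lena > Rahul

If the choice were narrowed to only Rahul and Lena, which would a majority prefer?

Voters preferring Rahul to Lena: 66; preferring Lena to Rahul: 49.
Rahul wins the head-to-head.

Rahul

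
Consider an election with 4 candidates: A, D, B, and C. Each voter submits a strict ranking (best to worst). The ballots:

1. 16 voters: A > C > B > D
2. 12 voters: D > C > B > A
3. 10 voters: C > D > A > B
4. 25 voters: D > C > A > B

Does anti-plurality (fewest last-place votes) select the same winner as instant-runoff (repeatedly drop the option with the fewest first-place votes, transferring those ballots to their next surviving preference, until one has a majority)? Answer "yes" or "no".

no

Anti-plurality — last-place votes: A 12, D 16, B 35, C 0. Winner: C.
Instant-runoff — R1 A 16, D 37, B 0, C 10 (D winner). Winner: D.
The two methods disagree.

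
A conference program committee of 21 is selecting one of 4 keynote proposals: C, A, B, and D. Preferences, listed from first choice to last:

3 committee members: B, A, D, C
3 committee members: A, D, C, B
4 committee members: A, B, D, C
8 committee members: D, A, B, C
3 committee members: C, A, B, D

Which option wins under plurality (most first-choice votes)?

First-place votes: C 3, A 7, B 3, D 8.
D has the most first-place votes.

D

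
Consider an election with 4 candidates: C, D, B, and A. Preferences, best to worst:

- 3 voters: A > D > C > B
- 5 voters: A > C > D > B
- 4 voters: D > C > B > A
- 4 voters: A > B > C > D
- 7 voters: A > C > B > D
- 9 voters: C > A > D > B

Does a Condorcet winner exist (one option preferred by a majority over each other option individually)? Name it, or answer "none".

A

A vs C: 19–13 for A.
A vs D: 28–4 for A.
A vs B: 28–4 for A.
A beats every other option head-to-head.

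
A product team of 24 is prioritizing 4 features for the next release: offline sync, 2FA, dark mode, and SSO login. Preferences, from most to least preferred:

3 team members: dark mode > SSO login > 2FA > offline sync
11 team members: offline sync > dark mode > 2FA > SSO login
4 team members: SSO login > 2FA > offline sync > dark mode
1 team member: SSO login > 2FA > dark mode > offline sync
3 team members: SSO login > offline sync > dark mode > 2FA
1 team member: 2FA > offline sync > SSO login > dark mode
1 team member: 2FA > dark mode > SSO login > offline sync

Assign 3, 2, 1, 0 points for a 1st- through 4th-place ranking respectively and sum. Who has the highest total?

offline sync: 3·0 + 11·3 + 4·1 + 1·0 + 3·2 + 1·2 + 1·0 = 45
2FA: 3·1 + 11·1 + 4·2 + 1·2 + 3·0 + 1·3 + 1·3 = 30
dark mode: 3·3 + 11·2 + 4·0 + 1·1 + 3·1 + 1·0 + 1·2 = 37
SSO login: 3·2 + 11·0 + 4·3 + 1·3 + 3·3 + 1·1 + 1·1 = 32
offline sync has the highest Borda score (45).

offline sync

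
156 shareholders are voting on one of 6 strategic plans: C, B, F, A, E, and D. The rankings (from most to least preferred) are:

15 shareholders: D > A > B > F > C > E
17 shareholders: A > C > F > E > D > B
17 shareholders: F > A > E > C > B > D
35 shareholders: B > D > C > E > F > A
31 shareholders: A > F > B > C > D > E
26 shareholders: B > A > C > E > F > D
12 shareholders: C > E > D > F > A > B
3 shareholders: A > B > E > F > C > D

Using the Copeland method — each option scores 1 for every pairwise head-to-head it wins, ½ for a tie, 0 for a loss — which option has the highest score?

C: beats F, E, and D; loses to B and A → score 3.
B: beats C, F, E, and D; loses to A → score 4.
F: beats E and D; loses to C, B, and A → score 2.
A: beats C, B, F, E, and D → score 5.
E: loses to C, B, F, A, and D → score 0.
D: beats E; loses to C, B, F, and A → score 1.
A has the best pairwise record.

A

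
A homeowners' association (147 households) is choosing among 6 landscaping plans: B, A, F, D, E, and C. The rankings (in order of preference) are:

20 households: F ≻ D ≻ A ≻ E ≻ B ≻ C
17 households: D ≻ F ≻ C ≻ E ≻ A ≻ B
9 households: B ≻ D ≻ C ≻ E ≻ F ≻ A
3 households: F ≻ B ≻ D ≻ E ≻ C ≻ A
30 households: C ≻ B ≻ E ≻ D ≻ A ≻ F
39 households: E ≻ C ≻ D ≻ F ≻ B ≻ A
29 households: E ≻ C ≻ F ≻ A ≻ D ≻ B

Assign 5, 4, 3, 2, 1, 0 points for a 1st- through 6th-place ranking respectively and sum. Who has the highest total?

E

B: 20·1 + 17·0 + 9·5 + 3·4 + 30·4 + 39·1 + 29·0 = 236
A: 20·3 + 17·1 + 9·0 + 3·0 + 30·1 + 39·0 + 29·2 = 165
F: 20·5 + 17·4 + 9·1 + 3·5 + 30·0 + 39·2 + 29·3 = 357
D: 20·4 + 17·5 + 9·4 + 3·3 + 30·2 + 39·3 + 29·1 = 416
E: 20·2 + 17·2 + 9·2 + 3·2 + 30·3 + 39·5 + 29·5 = 528
C: 20·0 + 17·3 + 9·3 + 3·1 + 30·5 + 39·4 + 29·4 = 503
E has the highest Borda score (528).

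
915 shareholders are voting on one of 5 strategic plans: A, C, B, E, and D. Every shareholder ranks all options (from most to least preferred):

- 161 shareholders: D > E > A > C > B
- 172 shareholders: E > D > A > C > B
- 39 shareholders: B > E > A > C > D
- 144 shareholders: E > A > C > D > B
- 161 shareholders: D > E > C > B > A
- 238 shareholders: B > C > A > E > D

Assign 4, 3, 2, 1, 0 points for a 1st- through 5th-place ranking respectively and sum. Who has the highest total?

E

A: 161·2 + 172·2 + 39·2 + 144·3 + 161·0 + 238·2 = 1652
C: 161·1 + 172·1 + 39·1 + 144·2 + 161·2 + 238·3 = 1696
B: 161·0 + 172·0 + 39·4 + 144·0 + 161·1 + 238·4 = 1269
E: 161·3 + 172·4 + 39·3 + 144·4 + 161·3 + 238·1 = 2585
D: 161·4 + 172·3 + 39·0 + 144·1 + 161·4 + 238·0 = 1948
E has the highest Borda score (2585).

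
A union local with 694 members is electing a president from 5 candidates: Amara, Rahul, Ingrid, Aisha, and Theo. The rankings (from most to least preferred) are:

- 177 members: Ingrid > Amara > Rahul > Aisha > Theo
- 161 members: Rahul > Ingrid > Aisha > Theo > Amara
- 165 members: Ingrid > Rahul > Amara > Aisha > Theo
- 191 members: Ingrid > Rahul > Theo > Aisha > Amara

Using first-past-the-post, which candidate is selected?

Ingrid

First-place votes: Amara 0, Rahul 161, Ingrid 533, Aisha 0, Theo 0.
Ingrid has the most first-place votes.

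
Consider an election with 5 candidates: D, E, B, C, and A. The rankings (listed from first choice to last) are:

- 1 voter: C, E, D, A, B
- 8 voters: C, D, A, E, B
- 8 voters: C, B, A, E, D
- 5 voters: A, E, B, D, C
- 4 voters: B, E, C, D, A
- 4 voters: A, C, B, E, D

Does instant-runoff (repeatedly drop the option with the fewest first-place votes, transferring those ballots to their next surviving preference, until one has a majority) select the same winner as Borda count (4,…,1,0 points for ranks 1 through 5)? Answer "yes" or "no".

yes

Instant-runoff — R1 D 0, E 0, B 4, C 17, A 9 (C winner). Winner: C.
Borda — scores: D 35, E 50, B 58, C 88, A 69. Winner: C.
The two methods agree.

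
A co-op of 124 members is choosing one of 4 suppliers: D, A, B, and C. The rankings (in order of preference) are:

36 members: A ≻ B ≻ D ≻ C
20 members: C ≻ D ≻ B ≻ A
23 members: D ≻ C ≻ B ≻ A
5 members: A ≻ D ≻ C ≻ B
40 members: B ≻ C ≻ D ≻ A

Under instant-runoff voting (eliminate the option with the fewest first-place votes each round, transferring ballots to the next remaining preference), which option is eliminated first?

Round 1: D 23, A 41, B 40, C 20. Eliminate C.

C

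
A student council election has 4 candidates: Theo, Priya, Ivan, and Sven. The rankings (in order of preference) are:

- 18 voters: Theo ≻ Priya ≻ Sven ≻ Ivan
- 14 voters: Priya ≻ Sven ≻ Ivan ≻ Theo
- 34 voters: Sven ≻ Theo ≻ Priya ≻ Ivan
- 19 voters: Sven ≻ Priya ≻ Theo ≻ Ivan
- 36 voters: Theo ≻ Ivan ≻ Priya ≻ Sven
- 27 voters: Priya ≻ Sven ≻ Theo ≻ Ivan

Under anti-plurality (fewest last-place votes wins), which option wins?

Priya

Last-place votes: Theo 14, Priya 0, Ivan 98, Sven 36.
Priya is ranked last by the fewest voters, so Priya wins.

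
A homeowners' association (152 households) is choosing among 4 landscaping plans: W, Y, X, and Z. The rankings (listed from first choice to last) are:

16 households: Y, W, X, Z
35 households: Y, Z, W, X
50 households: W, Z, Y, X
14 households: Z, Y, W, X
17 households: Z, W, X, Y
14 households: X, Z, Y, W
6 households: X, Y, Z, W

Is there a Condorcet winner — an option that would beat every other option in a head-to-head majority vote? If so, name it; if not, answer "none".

Z vs W: 86–66 for Z.
Z vs Y: 95–57 for Z.
Z vs X: 116–36 for Z.
Z beats every other option head-to-head.

Z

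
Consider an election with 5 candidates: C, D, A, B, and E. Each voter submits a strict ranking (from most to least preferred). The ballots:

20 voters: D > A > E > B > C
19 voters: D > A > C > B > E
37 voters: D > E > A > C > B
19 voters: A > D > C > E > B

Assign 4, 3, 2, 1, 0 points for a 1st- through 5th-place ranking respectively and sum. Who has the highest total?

D

C: 20·0 + 19·2 + 37·1 + 19·2 = 113
D: 20·4 + 19·4 + 37·4 + 19·3 = 361
A: 20·3 + 19·3 + 37·2 + 19·4 = 267
B: 20·1 + 19·1 + 37·0 + 19·0 = 39
E: 20·2 + 19·0 + 37·3 + 19·1 = 170
D has the highest Borda score (361).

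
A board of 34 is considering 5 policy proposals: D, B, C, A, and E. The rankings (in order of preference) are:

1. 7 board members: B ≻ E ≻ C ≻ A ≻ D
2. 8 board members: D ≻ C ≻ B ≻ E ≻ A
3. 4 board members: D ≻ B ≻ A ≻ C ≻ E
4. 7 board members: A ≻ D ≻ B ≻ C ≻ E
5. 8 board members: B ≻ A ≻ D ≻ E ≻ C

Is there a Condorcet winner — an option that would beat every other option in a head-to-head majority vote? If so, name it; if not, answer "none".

none

Checking pairwise contests:
A beats D 22–12.
D beats B 19–15.
D beats C 27–7.
B beats A 27–7.
D beats E 27–7.
Every option loses at least one head-to-head, so there is no Condorcet winner.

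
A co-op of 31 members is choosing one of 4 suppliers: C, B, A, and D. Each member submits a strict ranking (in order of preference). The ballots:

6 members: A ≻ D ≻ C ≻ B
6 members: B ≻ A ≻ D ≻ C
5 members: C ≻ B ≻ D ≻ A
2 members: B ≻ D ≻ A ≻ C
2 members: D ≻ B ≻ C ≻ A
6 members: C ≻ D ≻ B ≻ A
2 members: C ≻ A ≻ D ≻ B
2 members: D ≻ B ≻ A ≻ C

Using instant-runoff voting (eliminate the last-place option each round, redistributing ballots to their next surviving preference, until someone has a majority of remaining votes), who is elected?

C

Round 1: C 13, B 8, A 6, D 4. Eliminate D.
Round 2: C 13, B 12, A 6. Eliminate A.
Round 3: C 19, B 12. C has a majority.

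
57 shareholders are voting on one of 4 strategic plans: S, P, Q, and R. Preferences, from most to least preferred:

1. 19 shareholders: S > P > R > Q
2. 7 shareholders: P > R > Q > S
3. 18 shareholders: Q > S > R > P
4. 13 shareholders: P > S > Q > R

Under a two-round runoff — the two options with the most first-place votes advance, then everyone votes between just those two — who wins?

Round 1 first-place votes: S 19, P 20, Q 18, R 0.
P and S advance.
Runoff: P is preferred to S by 20 voters; S by 37.
S wins the runoff.

S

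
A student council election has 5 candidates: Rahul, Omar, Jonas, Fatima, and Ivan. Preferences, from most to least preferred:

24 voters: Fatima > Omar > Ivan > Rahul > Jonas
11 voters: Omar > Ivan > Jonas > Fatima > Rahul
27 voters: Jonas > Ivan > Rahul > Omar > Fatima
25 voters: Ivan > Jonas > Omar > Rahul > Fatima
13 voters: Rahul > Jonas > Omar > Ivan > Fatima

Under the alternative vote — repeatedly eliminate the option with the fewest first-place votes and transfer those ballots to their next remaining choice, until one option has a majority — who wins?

Round 1: Rahul 13, Omar 11, Jonas 27, Fatima 24, Ivan 25. Eliminate Omar.
Round 2: Rahul 13, Jonas 27, Fatima 24, Ivan 36. Eliminate Rahul.
Round 3: Jonas 40, Fatima 24, Ivan 36. Eliminate Fatima.
Round 4: Jonas 40, Ivan 60. Ivan has a majority.

Ivan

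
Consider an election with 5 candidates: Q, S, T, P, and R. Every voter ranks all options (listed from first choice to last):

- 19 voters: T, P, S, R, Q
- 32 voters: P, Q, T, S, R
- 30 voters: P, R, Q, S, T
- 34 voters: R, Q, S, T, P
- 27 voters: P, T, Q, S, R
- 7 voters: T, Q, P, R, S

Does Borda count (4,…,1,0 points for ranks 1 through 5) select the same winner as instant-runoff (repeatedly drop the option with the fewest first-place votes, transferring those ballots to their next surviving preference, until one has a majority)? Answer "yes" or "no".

yes

Borda — scores: Q 333, S 195, T 283, P 427, R 252. Winner: P.
Instant-runoff — R1 Q 0, S 0, T 26, P 89, R 34 (P winner). Winner: P.
The two methods agree.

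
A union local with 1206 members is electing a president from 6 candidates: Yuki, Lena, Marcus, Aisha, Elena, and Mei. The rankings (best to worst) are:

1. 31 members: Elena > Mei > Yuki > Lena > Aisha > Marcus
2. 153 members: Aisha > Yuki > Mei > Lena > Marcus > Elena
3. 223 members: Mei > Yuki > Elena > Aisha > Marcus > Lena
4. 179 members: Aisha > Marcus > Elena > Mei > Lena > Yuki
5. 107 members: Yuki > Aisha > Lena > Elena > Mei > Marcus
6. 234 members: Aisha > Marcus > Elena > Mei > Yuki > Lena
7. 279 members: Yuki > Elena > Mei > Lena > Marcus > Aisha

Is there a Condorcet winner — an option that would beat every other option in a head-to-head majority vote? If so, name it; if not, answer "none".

Checking pairwise contests:
Mei beats Yuki 667–539.
Yuki beats Lena 1027–179.
Yuki beats Marcus 793–413.
Yuki beats Aisha 640–566.
Yuki beats Elena 762–444.
Aisha beats Mei 673–533.
Every option loses at least one head-to-head, so there is no Condorcet winner.

none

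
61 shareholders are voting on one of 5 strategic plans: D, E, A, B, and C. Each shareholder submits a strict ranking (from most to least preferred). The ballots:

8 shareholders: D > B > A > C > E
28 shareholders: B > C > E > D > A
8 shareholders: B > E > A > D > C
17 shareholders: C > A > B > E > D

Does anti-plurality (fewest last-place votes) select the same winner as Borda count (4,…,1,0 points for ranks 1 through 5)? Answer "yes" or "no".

Anti-plurality — last-place votes: D 17, E 8, A 28, B 0, C 8. Winner: B.
Borda — scores: D 68, E 97, A 83, B 202, C 160. Winner: B.
The two methods agree.

yes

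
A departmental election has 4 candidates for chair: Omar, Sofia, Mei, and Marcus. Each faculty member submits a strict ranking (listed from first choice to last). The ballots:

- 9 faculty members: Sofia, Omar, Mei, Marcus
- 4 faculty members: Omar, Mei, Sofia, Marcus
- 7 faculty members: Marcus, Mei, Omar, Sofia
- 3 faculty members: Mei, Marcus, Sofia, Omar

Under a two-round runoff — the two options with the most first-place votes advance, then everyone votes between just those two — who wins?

Round 1 first-place votes: Omar 4, Sofia 9, Mei 3, Marcus 7.
Sofia and Marcus advance.
Runoff: Sofia is preferred to Marcus by 13 voters; Marcus by 10.
Sofia wins the runoff.

Sofia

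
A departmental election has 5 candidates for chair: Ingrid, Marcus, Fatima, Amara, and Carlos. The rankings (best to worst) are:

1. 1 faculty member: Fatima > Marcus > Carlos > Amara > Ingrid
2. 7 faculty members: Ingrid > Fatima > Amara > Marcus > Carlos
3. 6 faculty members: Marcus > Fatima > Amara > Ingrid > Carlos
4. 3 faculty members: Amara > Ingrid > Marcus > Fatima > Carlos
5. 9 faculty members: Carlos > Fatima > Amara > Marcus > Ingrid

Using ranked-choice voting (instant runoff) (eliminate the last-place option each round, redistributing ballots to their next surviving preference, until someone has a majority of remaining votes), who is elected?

Round 1: Ingrid 7, Marcus 6, Fatima 1, Amara 3, Carlos 9. Eliminate Fatima.
Round 2: Ingrid 7, Marcus 7, Amara 3, Carlos 9. Eliminate Amara.
Round 3: Ingrid 10, Marcus 7, Carlos 9. Eliminate Marcus.
Round 4: Ingrid 16, Carlos 10. Ingrid has a majority.

Ingrid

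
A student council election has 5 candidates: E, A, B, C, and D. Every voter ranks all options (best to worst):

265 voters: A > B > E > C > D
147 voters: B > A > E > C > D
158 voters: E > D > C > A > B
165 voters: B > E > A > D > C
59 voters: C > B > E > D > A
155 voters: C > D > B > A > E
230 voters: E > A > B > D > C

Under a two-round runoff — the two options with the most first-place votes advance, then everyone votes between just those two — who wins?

Round 1 first-place votes: E 388, A 265, B 312, C 214, D 0.
E and B advance.
Runoff: E is preferred to B by 388 voters; B by 791.
B wins the runoff.

B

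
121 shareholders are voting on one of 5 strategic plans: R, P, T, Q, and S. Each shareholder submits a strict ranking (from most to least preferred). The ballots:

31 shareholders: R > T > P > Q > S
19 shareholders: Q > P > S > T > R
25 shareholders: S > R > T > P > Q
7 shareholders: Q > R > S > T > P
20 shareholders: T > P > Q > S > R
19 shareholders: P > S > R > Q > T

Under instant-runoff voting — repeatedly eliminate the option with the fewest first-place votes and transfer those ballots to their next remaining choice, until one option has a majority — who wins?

Q

Round 1: R 31, P 19, T 20, Q 26, S 25. Eliminate P.
Round 2: R 31, T 20, Q 26, S 44. Eliminate T.
Round 3: R 31, Q 46, S 44. Eliminate R.
Round 4: Q 77, S 44. Q has a majority.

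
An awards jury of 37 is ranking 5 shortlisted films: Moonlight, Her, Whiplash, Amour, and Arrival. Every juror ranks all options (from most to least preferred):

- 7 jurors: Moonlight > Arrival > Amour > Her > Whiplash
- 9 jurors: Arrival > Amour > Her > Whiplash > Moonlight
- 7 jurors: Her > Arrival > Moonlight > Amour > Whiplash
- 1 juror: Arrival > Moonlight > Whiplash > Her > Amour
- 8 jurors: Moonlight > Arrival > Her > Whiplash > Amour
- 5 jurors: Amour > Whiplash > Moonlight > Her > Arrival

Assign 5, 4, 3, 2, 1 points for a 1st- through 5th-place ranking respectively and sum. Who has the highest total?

Arrival

Moonlight: 7·5 + 9·1 + 7·3 + 1·4 + 8·5 + 5·3 = 124
Her: 7·2 + 9·3 + 7·5 + 1·2 + 8·3 + 5·2 = 112
Whiplash: 7·1 + 9·2 + 7·1 + 1·3 + 8·2 + 5·4 = 71
Amour: 7·3 + 9·4 + 7·2 + 1·1 + 8·1 + 5·5 = 105
Arrival: 7·4 + 9·5 + 7·4 + 1·5 + 8·4 + 5·1 = 143
Arrival has the highest Borda score (143).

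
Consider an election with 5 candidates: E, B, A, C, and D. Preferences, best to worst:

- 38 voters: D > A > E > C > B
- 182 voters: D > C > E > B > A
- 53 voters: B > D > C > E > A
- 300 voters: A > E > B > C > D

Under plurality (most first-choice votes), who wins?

A

First-place votes: E 0, B 53, A 300, C 0, D 220.
A has the most first-place votes.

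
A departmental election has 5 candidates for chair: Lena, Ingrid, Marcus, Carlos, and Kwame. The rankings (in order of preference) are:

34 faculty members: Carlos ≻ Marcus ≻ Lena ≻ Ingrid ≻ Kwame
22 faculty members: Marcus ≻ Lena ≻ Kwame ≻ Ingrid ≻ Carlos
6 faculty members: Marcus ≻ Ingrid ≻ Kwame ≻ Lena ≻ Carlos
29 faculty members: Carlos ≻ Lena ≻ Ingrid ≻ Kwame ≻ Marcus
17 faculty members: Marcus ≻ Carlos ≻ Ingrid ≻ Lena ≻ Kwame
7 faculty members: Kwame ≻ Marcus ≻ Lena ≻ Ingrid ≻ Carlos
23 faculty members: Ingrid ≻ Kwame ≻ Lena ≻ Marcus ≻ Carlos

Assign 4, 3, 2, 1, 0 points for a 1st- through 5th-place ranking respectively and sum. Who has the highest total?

Marcus

Lena: 34·2 + 22·3 + 6·1 + 29·3 + 17·1 + 7·2 + 23·2 = 304
Ingrid: 34·1 + 22·1 + 6·3 + 29·2 + 17·2 + 7·1 + 23·4 = 265
Marcus: 34·3 + 22·4 + 6·4 + 29·0 + 17·4 + 7·3 + 23·1 = 326
Carlos: 34·4 + 22·0 + 6·0 + 29·4 + 17·3 + 7·0 + 23·0 = 303
Kwame: 34·0 + 22·2 + 6·2 + 29·1 + 17·0 + 7·4 + 23·3 = 182
Marcus has the highest Borda score (326).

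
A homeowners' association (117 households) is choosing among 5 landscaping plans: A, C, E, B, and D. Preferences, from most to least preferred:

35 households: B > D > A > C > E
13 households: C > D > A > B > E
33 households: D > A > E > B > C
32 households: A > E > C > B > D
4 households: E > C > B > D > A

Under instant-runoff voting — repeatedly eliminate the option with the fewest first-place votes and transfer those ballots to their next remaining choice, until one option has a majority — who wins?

Round 1: A 32, C 13, E 4, B 35, D 33. Eliminate E.
Round 2: A 32, C 17, B 35, D 33. Eliminate C.
Round 3: A 32, B 39, D 46. Eliminate A.
Round 4: B 71, D 46. B has a majority.

B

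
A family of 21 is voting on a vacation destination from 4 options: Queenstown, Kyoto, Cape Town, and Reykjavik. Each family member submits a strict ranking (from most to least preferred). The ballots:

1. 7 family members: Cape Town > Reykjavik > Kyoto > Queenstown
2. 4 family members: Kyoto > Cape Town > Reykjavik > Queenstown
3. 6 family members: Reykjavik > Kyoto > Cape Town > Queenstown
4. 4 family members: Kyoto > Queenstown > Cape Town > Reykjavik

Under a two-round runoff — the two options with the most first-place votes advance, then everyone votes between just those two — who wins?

Round 1 first-place votes: Queenstown 0, Kyoto 8, Cape Town 7, Reykjavik 6.
Kyoto and Cape Town advance.
Runoff: Kyoto is preferred to Cape Town by 14 voters; Cape Town by 7.
Kyoto wins the runoff.

Kyoto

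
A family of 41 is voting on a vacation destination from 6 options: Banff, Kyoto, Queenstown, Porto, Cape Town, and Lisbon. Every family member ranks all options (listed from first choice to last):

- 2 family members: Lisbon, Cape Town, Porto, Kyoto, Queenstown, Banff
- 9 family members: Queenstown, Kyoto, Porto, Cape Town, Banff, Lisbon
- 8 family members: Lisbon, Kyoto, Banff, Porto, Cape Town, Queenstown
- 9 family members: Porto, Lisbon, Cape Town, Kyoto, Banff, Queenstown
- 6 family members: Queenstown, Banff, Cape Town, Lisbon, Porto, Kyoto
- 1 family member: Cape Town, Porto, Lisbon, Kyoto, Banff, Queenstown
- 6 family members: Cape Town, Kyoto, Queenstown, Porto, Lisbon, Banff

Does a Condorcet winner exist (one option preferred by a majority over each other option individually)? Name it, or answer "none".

none

Checking pairwise contests:
Kyoto beats Banff 35–6.
Cape Town beats Kyoto 24–17.
Kyoto beats Queenstown 26–15.
Kyoto beats Porto 23–18.
Porto beats Cape Town 26–15.
Queenstown beats Lisbon 21–20.
Every option loses at least one head-to-head, so there is no Condorcet winner.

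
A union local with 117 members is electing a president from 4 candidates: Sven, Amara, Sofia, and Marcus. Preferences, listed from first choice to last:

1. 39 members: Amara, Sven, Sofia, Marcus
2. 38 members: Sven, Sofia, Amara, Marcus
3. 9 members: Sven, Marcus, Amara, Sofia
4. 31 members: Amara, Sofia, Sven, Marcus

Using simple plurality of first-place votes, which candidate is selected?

Amara

First-place votes: Sven 47, Amara 70, Sofia 0, Marcus 0.
Amara has the most first-place votes.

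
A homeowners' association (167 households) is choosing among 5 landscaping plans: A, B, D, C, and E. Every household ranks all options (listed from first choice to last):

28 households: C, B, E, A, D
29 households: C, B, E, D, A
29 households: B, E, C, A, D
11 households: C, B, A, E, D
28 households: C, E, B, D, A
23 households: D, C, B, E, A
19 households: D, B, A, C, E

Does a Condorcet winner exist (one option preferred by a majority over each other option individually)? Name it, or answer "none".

C vs A: 148–19 for C.
C vs B: 119–48 for C.
C vs D: 125–42 for C.
C vs E: 138–29 for C.
C beats every other option head-to-head.

C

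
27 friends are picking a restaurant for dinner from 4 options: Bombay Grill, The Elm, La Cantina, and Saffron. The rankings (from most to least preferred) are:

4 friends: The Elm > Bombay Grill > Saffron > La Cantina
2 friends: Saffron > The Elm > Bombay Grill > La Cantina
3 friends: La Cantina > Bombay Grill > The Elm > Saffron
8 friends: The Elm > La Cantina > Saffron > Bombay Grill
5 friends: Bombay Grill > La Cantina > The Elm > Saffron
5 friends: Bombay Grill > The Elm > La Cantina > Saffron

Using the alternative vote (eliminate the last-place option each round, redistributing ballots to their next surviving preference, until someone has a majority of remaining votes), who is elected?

Round 1: Bombay Grill 10, The Elm 12, La Cantina 3, Saffron 2. Eliminate Saffron.
Round 2: Bombay Grill 10, The Elm 14, La Cantina 3. The Elm has a majority.

The Elm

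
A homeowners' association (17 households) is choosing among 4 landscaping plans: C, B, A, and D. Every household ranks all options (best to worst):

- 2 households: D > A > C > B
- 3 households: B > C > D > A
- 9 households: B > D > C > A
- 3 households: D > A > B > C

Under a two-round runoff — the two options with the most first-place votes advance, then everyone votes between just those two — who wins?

B

Round 1 first-place votes: C 0, B 12, A 0, D 5.
B and D advance.
Runoff: B is preferred to D by 12 voters; D by 5.
B wins the runoff.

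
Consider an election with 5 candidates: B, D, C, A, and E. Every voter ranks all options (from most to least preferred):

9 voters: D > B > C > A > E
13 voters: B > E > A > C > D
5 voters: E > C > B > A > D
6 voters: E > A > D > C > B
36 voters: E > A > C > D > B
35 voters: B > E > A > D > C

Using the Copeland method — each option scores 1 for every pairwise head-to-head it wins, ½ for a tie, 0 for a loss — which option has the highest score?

B: beats D, C, A, and E → score 4.
D: loses to B, C, A, and E → score 0.
C: beats D; loses to B, A, and E → score 1.
A: beats D and C; loses to B and E → score 2.
E: beats D, C, and A; loses to B → score 3.
B has the best pairwise record.

B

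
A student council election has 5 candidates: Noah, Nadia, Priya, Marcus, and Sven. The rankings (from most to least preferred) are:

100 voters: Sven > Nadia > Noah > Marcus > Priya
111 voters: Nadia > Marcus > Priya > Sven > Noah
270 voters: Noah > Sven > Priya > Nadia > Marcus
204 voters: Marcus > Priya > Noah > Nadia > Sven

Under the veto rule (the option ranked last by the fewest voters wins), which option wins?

Nadia

Last-place votes: Noah 111, Nadia 0, Priya 100, Marcus 270, Sven 204.
Nadia is ranked last by the fewest voters, so Nadia wins.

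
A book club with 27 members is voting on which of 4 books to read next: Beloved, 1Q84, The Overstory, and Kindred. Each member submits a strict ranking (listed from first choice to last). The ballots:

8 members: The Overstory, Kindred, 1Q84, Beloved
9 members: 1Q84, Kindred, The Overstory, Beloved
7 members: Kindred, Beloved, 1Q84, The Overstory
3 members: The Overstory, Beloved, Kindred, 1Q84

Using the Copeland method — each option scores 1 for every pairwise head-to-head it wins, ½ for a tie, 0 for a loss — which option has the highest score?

Beloved: loses to 1Q84, The Overstory, and Kindred → score 0.
1Q84: beats Beloved and The Overstory; loses to Kindred → score 2.
The Overstory: beats Beloved; loses to 1Q84 and Kindred → score 1.
Kindred: beats Beloved, 1Q84, and The Overstory → score 3.
Kindred has the best pairwise record.

Kindred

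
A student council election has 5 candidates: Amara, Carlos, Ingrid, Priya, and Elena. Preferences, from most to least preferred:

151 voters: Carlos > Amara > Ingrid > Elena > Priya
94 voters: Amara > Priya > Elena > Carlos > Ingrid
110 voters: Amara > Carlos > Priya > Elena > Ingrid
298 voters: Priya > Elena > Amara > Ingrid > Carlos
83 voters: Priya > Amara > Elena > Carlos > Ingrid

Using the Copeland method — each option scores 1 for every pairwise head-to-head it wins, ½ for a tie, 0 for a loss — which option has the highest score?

Amara: beats Carlos, Ingrid, and Elena; loses to Priya → score 3.
Carlos: beats Ingrid; loses to Amara, Priya, and Elena → score 1.
Ingrid: loses to Amara, Carlos, Priya, and Elena → score 0.
Priya: beats Amara, Carlos, Ingrid, and Elena → score 4.
Elena: beats Carlos and Ingrid; loses to Amara and Priya → score 2.
Priya has the best pairwise record.

Priya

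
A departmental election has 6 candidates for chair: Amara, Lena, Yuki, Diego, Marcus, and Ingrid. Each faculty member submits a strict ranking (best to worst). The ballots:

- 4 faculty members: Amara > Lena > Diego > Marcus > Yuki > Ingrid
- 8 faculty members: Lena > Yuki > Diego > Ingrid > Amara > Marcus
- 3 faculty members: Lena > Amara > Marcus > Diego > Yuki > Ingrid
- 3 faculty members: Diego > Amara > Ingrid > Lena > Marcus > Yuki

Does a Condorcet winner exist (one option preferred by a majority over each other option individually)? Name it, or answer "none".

Lena vs Amara: 11–7 for Lena.
Lena vs Yuki: 18–0 for Lena.
Lena vs Diego: 15–3 for Lena.
Lena vs Marcus: 18–0 for Lena.
Lena vs Ingrid: 15–3 for Lena.
Lena beats every other option head-to-head.

Lena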